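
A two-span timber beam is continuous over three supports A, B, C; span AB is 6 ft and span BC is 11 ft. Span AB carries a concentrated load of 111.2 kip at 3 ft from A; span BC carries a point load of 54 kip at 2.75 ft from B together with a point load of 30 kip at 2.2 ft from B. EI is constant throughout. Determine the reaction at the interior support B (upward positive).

Insert a hinge at B; M_B is the redundant, and each span becomes simply supported.
Discontinuity in slope at B on the released structure — sum the simple-span end rotations:
  span AB: point load 111.2 at a = 3: Pab(L + a)/(6LEI) = 250.2/EI
  span BC: point load 54 at a = 2.75: Pab(L + b)/(6LEI) = 357.3/EI
  span BC: point load 30 at a = 2.2: Pab(L + b)/(6LEI) = 174.2/EI
  relative rotation θ_0 = (250.2 + 531.6)/EI = 781.8/EI
A unit hogging moment at B produces rotation L₁/(3EI) + L₂/(3EI) = 5.667/EI.
Slope continuity at B: θ_0 = M_B·5.667/EI, so M_B = 781.8/5.667 = 138 kip·ft (hogging).
Span AB, ΣM about A with M_B applied at B: R_B^{AB}·6 = 333.6 + 138, so R_B^{AB} = 78.59 kip and R_A = 111.2 − 78.59 = 32.61 kip.
Span BC, ΣM about C: R_B^{BC}·11 = 709.5 + 138, so R_B^{BC} = 77.04 kip and R_C = 84 − 77.04 = 6.958 kip.
R_B = 78.59 + 77.04 = 155.6 kip.

R_B = 155.6 kip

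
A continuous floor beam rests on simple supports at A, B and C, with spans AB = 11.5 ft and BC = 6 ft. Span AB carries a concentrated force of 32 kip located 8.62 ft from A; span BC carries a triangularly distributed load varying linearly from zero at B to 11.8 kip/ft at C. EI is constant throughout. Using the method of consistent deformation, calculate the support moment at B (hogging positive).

M_B = 48.21 kip·ft

Insert a hinge at B; M_B is the redundant, and each span becomes simply supported.
Discontinuity in slope at B on the released structure — sum the simple-span end rotations:
  span AB: point load 32 at a = 8.62: Pab(L + a)/(6LEI) = 231.6/EI
  span BC: triangular load, peak 11.8: 7w₀L³/(360EI) = 49.56/EI
  relative rotation θ_0 = (231.6 + 49.56)/EI = 281.2/EI
A unit hogging moment at B produces rotation L₁/(3EI) + L₂/(3EI) = 5.833/EI.
Slope continuity at B: θ_0 = M_B·5.833/EI, so M_B = 281.2/5.833 = 48.21 kip·ft (hogging).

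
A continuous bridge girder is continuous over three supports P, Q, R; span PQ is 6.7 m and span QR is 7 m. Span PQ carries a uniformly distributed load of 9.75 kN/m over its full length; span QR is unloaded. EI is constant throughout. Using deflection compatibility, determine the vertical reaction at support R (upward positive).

R_R = -3.822 kN

Take M_Q as the redundant. Released structure: two simple spans PQ and QR with a hinge at Q.
Rotations at Q on the released spans (each span's end-slope, ×1/EI):
  span PQ: UDL 9.75: wL³/(24EI) = 122.2/EI
  relative rotation θ_0 = (122.2 + 0)/EI = 122.2/EI
A unit hogging moment at Q produces rotation L₁/(3EI) + L₂/(3EI) = 4.567/EI.
Slope continuity at Q: θ_0 = M_Q·4.567/EI, so M_Q = 122.2/4.567 = 26.76 kN·m (hogging).
Span QR, ΣM about R: R_Q^{QR}·7 = 0 + 26.76, so R_Q^{QR} = 3.822 kN and R_R = 0 − 3.822 = -3.822 kN.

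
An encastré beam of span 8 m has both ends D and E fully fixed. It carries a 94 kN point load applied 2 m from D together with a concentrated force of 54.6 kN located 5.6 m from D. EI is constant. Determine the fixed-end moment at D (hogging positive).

Take the two fixed-end moments M_D, M_E as redundants; the released structure is the simple span DE.
Simple-span end rotations at D and E under the given loads:
  at D: point load 94 at a = 2: Pab(L + b)/(6LEI) = 329/EI
  at E: point load 94 at a = 2: Pab(L + a)/(6LEI) = 235/EI
  at D: point load 54.6 at a = 5.6: Pab(L + b)/(6LEI) = 159/EI
  at E: point load 54.6 at a = 5.6: Pab(L + a)/(6LEI) = 207.9/EI
  θ_D0 = 488/EI,  θ_E0 = 442.9/EI
Flexibility coefficients: a unit moment at one end gives L/(3EI) there and L/(6EI) at the far end, so f₁₁ = f₂₂ = 2.667/EI and f₁₂ = f₂₁ = 1.333/EI.
Compatibility — zero rotation at each built-in end:
  2.667 M_D + 1.333 M_E = 488
  1.333 M_D + 2.667 M_E = 442.9
Solving the pair gives M_D = 133.3 kN·m and M_E = 99.46 kN·m (hogging).

M_D = 133.3 kN·m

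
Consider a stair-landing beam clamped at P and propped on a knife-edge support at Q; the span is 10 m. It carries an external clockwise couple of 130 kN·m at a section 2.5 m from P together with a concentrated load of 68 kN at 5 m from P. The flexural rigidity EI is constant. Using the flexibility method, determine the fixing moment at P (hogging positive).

Release the roller at Q. Primary structure: cantilever fixed at P.
Free-end deflection of the primary structure under the applied loading (downward +):
  clockwise couple 130 at a = 2.5: M₀a(2L − a)/(2EI) = 2844/EI
  point load 68 at a = 5: Pa²(3L − a)/(6EI) = 7083/EI
  δ_0 = 9927/EI
Flexibility coefficient — unit upward force at Q: δ_{QQ} = L³/(3EI) = 333.3/EI.
Compatibility at Q: δ_0 − R_Q·δ_{QQ} = 0, so R_Q = 9927/333.3 = 29.78 kN.
Moment equilibrium about P: M_P = Σ(load moments about P) − R_Q·L = 470 − 29.78×10 = 172.2 kN·m.

M_P = 172.2 kN·m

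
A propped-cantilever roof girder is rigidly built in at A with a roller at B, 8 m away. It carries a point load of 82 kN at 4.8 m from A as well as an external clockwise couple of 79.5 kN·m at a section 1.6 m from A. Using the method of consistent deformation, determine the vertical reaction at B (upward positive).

R_B = 40.79 kN

Release the roller at B. Primary structure: cantilever fixed at A.
Primary-structure tip deflection at B by superposition:
  point load 82 at a = 4.8: Pa²(3L − a)/(6EI) = 6046/EI
  clockwise couple 79.5 at a = 1.6: M₀a(2L − a)/(2EI) = 915.8/EI
  δ_0 = 6962/EI
Tip deflection under a unit load at B: L³/(3EI) = 170.7/EI.
The prop prevents deflection at B: R_B = δ_0/δ_{BB} = 6962/170.7 = 40.79 kN.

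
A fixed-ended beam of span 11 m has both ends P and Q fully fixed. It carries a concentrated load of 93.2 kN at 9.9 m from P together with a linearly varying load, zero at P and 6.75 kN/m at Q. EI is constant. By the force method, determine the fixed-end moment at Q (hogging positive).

Release both end moments; the primary structure is a simply-supported span PQ with redundants M_P and M_Q.
On the primary (simply-supported) span, the end slopes from the loading are:
  at P: point load 93.2 at a = 9.9: Pab(L + b)/(6LEI) = 186.1/EI
  at Q: point load 93.2 at a = 9.9: Pab(L + a)/(6LEI) = 321.4/EI
  at P: triangular load, peak 6.75: 7w₀L³/(360EI) = 174.7/EI
  at Q: triangular load, peak 6.75: w₀L³/(45EI) = 199.7/EI
  θ_P0 = 360.8/EI,  θ_Q0 = 521.1/EI
Flexibility coefficients: a unit moment at one end gives L/(3EI) there and L/(6EI) at the far end, so f₁₁ = f₂₂ = 3.667/EI and f₁₂ = f₂₁ = 1.833/EI.
Compatibility — zero rotation at each built-in end:
  3.667 M_P + 1.833 M_Q = 360.8
  1.833 M_P + 3.667 M_Q = 521.1
Solving the pair gives M_P = 36.45 kN·m and M_Q = 123.9 kN·m (hogging).

M_Q = 123.9 kN·m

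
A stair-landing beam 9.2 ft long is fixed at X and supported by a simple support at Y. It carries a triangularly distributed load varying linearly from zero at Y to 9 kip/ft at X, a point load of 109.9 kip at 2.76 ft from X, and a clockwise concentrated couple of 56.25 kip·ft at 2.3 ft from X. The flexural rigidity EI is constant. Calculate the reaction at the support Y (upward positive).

Choose R_Y as the redundant. The primary structure is the cantilever fixed at X.
Free-end deflection of the primary structure under the applied loading (downward +):
  triangular load, peak 9 at the fixed end: w₀L⁴/(30EI) = 2149/EI
  point load 109.9 at a = 2.76: Pa²(3L − a)/(6EI) = 3466/EI
  clockwise couple 56.25 at a = 2.3: M₀a(2L − a)/(2EI) = 1041/EI
  δ_0 = 6657/EI
Flexibility coefficient — unit upward force at Y: δ_{YY} = L³/(3EI) = 259.6/EI.
The prop prevents deflection at Y: R_Y = δ_0/δ_{YY} = 6657/259.6 = 25.65 kip.

R_Y = 25.65 kip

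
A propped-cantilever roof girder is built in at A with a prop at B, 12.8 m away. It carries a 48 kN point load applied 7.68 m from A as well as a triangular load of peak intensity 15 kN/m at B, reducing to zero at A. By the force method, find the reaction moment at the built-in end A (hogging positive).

Release the roller at B. Primary structure: cantilever fixed at A.
Free-end deflection of the primary structure under the applied loading (downward +):
  point load 48 at a = 7.68: Pa²(3L − a)/(6EI) = 14496/EI
  triangular load, peak 15 at the free end: 11w₀L⁴/(120EI) = 36910/EI
  δ_0 = 51405/EI
Tip deflection under a unit load at B: L³/(3EI) = 699.1/EI.
Compatibility at B: δ_0 − R_B·δ_{BB} = 0, so R_B = 51405/699.1 = 73.54 kN.
Moment equilibrium about A: M_A = Σ(load moments about A) − R_B·L = 1188 − 73.54×12.8 = 246.6 kN·m.

M_A = 246.6 kN·m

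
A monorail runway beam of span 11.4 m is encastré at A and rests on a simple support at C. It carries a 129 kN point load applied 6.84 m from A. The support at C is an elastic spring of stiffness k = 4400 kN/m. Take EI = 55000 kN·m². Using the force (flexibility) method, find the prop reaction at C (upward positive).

R_C = 54.35 kN

Take the reaction at C as the redundant and release it; the primary structure is a cantilever fixed at A.
Downward deflection at the released point C due to the loads:
  point load 129 at a = 6.84: Pa²(3L − a)/(6EI) = 27521/EI
Tip deflection under a unit load at C: L³/(3EI) = 493.8/EI.
With EI = 55000 kN·m²: δ_0 = 0.50038 m and δ_{CC} = 0.008979 m/kN.
Compatibility — the spring shortens by R_C/k under the reaction it provides: δ_0 − R_C·δ_{CC} = R_C/k. With 1/k = 0.000227 m/kN, R_C = δ_0 / (δ_{CC} + 1/k) = 0.50038 / (0.008979 + 0.000227) = 54.35 kN.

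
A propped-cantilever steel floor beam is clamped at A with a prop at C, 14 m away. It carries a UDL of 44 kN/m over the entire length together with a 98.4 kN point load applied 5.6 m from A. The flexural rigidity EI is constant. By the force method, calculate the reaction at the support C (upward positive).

R_C = 251.5 kN

Choose R_C as the redundant. The primary structure is the cantilever fixed at A.
Free-end deflection of the primary structure under the applied loading (downward +):
  UDL 44: wL⁴/(8EI) = 211288/EI
  point load 98.4 at a = 5.6: Pa²(3L − a)/(6EI) = 18721/EI
  δ_0 = 230009/EI
Tip deflection under a unit load at C: L³/(3EI) = 914.7/EI.
The prop prevents deflection at C: R_C = δ_0/δ_{CC} = 230009/914.7 = 251.5 kN.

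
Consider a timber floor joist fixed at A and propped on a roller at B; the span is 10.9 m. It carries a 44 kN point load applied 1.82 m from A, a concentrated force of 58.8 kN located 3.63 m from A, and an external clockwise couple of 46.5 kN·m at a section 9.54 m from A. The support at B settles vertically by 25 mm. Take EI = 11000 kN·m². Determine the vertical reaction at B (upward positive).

R_B = 16.1 kN

Release the roller at B. Primary structure: cantilever fixed at A.
Deflection at B on the released cantilever, summing each load's contribution:
  point load 44 at a = 1.82: Pa²(3L − a)/(6EI) = 750.1/EI
  point load 58.8 at a = 3.63: Pa²(3L − a)/(6EI) = 3754/EI
  clockwise couple 46.5 at a = 9.54: M₀a(2L − a)/(2EI) = 2719/EI
  δ_0 = 7223/EI
Tip deflection under a unit load at B: L³/(3EI) = 431.7/EI.
With EI = 11000 kN·m²: δ_0 = 0.65667 m and δ_{BB} = 0.039243 m/kN.
Compatibility — the beam at B must follow the support down by 0.025 m: δ_0 − R_B·δ_{BB} = 0.025, so R_B = (0.65667 − 0.025)/0.039243 = 16.1 kN.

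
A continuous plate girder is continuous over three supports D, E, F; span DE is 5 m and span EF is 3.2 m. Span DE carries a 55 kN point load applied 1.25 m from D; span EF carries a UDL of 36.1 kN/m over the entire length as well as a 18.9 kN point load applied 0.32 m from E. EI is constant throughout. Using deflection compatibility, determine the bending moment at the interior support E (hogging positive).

M_E = 39.7 kN·m

Release continuity at E by inserting a hinge; the redundant is the internal moment M_E. The primary structure is two simply-supported spans DE and EF.
Rotations at E on the released spans (each span's end-slope, ×1/EI):
  span DE: point load 55 at a = 1.25: Pab(L + a)/(6LEI) = 53.71/EI
  span EF: UDL 36.1: wL³/(24EI) = 49.29/EI
  span EF: point load 18.9 at a = 0.32: Pab(L + b)/(6LEI) = 5.516/EI
  relative rotation θ_0 = (53.71 + 54.8)/EI = 108.5/EI
A unit hogging moment at E produces rotation L₁/(3EI) + L₂/(3EI) = 2.733/EI.
Compatibility: M_E·(L₁+L₂)/(3EI) = θ_0, giving M_E = 39.7 kN·m (hogging).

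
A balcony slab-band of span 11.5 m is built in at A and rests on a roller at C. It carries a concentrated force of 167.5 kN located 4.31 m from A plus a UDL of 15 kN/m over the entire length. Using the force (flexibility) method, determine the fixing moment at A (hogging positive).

Release the roller at C. Primary structure: cantilever fixed at A.
Primary-structure tip deflection at C by superposition:
  point load 167.5 at a = 4.31: Pa²(3L − a)/(6EI) = 15656/EI
  UDL 15: wL⁴/(8EI) = 32794/EI
  δ_0 = 48450/EI
Tip deflection under a unit load at C: L³/(3EI) = 507/EI.
Compatibility at C: δ_0 − R_C·δ_{CC} = 0, so R_C = 48450/507 = 95.57 kN.
Moment equilibrium about A: M_A = Σ(load moments about A) − R_C·L = 1714 − 95.57×11.5 = 614.7 kN·m.

M_A = 614.7 kN·m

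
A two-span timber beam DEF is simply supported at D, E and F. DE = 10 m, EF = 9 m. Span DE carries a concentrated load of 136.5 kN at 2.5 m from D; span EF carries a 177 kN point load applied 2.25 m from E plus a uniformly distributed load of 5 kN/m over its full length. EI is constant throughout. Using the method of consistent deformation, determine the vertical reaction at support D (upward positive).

R_D = 79.18 kN

Take M_E as the redundant. Released structure: two simple spans DE and EF with a hinge at E.
Discontinuity in slope at E on the released structure — sum the simple-span end rotations:
  span DE: point load 136.5 at a = 2.5: Pab(L + a)/(6LEI) = 533.2/EI
  span EF: point load 177 at a = 2.25: Pab(L + b)/(6LEI) = 784.1/EI
  span EF: UDL 5: wL³/(24EI) = 151.9/EI
  relative rotation θ_0 = (533.2 + 935.9)/EI = 1469/EI
A unit hogging moment at E produces rotation L₁/(3EI) + L₂/(3EI) = 6.333/EI.
Slope continuity at E: θ_0 = M_E·6.333/EI, so M_E = 1469/6.333 = 232 kN·m (hogging).
Span DE, ΣM about D with M_E applied at E: R_E^{DE}·10 = 341.2 + 232, so R_E^{DE} = 57.32 kN and R_D = 136.5 − 57.32 = 79.18 kN.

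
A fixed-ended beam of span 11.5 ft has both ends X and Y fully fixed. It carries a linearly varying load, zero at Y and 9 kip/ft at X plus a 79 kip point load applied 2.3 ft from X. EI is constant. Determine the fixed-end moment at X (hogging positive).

Release both end moments; the primary structure is a simply-supported span XY with redundants M_X and M_Y.
End rotations of the released simple span under the applied load (×1/EI):
  at X: triangular load, peak 9: w₀L³/(45EI) = 304.2/EI
  at Y: triangular load, peak 9: 7w₀L³/(360EI) = 266.2/EI
  at X: point load 79 at a = 2.3: Pab(L + b)/(6LEI) = 501.5/EI
  at Y: point load 79 at a = 2.3: Pab(L + a)/(6LEI) = 334.3/EI
  θ_X0 = 805.7/EI,  θ_Y0 = 600.5/EI
Flexibility coefficients: a unit moment at one end gives L/(3EI) there and L/(6EI) at the far end, so f₁₁ = f₂₂ = 3.833/EI and f₁₂ = f₂₁ = 1.917/EI.
Compatibility — zero rotation at each built-in end:
  3.833 M_X + 1.917 M_Y = 805.7
  1.917 M_X + 3.833 M_Y = 600.5
Solving the pair gives M_X = 175.8 kip·ft and M_Y = 68.75 kip·ft (hogging).

M_X = 175.8 kip·ft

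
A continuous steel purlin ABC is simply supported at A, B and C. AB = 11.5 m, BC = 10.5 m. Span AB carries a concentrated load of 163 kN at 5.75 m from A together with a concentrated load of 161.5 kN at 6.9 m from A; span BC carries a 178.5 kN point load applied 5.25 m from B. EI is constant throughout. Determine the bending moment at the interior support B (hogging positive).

Release continuity at B by inserting a hinge; the redundant is the internal moment M_B. The primary structure is two simply-supported spans AB and BC.
Discontinuity in slope at B on the released structure — sum the simple-span end rotations:
  span AB: point load 163 at a = 5.75: Pab(L + a)/(6LEI) = 1347/EI
  span AB: point load 161.5 at a = 6.9: Pab(L + a)/(6LEI) = 1367/EI
  span BC: point load 178.5 at a = 5.25: Pab(L + b)/(6LEI) = 1230/EI
  relative rotation θ_0 = (2714 + 1230)/EI = 3944/EI
A unit hogging moment at B produces rotation L₁/(3EI) + L₂/(3EI) = 7.333/EI.
Slope continuity at B: θ_0 = M_B·7.333/EI, so M_B = 3944/7.333 = 537.8 kN·m (hogging).

M_B = 537.8 kN·m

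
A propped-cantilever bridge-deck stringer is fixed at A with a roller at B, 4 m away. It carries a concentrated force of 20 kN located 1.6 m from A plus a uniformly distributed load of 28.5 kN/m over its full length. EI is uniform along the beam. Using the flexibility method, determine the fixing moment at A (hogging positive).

M_A = 72.36 kN·m

Take the reaction at B as the redundant and release it; the primary structure is a cantilever fixed at A.
Primary-structure tip deflection at B by superposition:
  point load 20 at a = 1.6: Pa²(3L − a)/(6EI) = 88.75/EI
  UDL 28.5: wL⁴/(8EI) = 912/EI
  δ_0 = 1001/EI
Tip deflection under a unit load at B: L³/(3EI) = 21.33/EI.
The prop prevents deflection at B: R_B = δ_0/δ_{BB} = 1001/21.33 = 46.91 kN.
Moment equilibrium about A: M_A = Σ(load moments about A) − R_B·L = 260 − 46.91×4 = 72.36 kN·m.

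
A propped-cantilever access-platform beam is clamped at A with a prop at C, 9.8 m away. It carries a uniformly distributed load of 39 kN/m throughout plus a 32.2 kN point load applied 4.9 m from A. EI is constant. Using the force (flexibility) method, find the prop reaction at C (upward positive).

Choose R_C as the redundant. The primary structure is the cantilever fixed at A.
Downward deflection at the released point C due to the loads:
  UDL 39: wL⁴/(8EI) = 44965/EI
  point load 32.2 at a = 4.9: Pa²(3L − a)/(6EI) = 3157/EI
  δ_0 = 48122/EI
Flexibility coefficient — unit upward force at C: δ_{CC} = L³/(3EI) = 313.7/EI.
Compatibility at C: δ_0 − R_C·δ_{CC} = 0, so R_C = 48122/313.7 = 153.4 kN.

R_C = 153.4 kN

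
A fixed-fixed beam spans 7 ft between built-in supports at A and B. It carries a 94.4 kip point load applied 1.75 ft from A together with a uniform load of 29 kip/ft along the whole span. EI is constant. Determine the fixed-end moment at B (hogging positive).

Take the two fixed-end moments M_A, M_B as redundants; the released structure is the simple span AB.
Simple-span end rotations at A and B under the given loads:
  at A: point load 94.4 at a = 1.75: Pab(L + b)/(6LEI) = 253/EI
  at B: point load 94.4 at a = 1.75: Pab(L + a)/(6LEI) = 180.7/EI
  at A: UDL 29: wL³/(24EI) = 414.5/EI
  at B: UDL 29: wL³/(24EI) = 414.5/EI
  θ_A0 = 667.4/EI,  θ_B0 = 595.1/EI
Flexibility coefficients: a unit moment at one end gives L/(3EI) there and L/(6EI) at the far end, so f₁₁ = f₂₂ = 2.333/EI and f₁₂ = f₂₁ = 1.167/EI.
Compatibility — zero rotation at each built-in end:
  2.333 M_A + 1.167 M_B = 667.4
  1.167 M_A + 2.333 M_B = 595.1
Solving the pair gives M_A = 211.3 kip·ft and M_B = 149.4 kip·ft (hogging).

M_B = 149.4 kip·ft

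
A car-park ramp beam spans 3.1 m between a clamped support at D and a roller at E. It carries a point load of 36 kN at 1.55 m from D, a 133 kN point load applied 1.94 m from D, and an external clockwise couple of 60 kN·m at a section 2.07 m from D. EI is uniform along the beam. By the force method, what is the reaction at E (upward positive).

R_E = 98.91 kN

Remove the prop at E; the released (primary) structure is a cantilever built in at D.
Deflection at E on the released cantilever, summing each load's contribution:
  point load 36 at a = 1.55: Pa²(3L − a)/(6EI) = 111.7/EI
  point load 133 at a = 1.94: Pa²(3L − a)/(6EI) = 614/EI
  clockwise couple 60 at a = 2.07: M₀a(2L − a)/(2EI) = 256.5/EI
  δ_0 = 982.2/EI
Tip deflection under a unit load at E: L³/(3EI) = 9.93/EI.
The prop prevents deflection at E: R_E = δ_0/δ_{EE} = 982.2/9.93 = 98.91 kN.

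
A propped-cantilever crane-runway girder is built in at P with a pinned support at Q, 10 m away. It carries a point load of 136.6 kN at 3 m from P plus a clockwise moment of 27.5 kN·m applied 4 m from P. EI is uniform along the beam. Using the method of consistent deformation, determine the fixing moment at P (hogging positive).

Choose R_Q as the redundant. The primary structure is the cantilever fixed at P.
Downward deflection at the released point Q due to the loads:
  point load 136.6 at a = 3: Pa²(3L − a)/(6EI) = 5532/EI
  clockwise couple 27.5 at a = 4: M₀a(2L − a)/(2EI) = 880/EI
  δ_0 = 6412/EI
Tip deflection under a unit load at Q: L³/(3EI) = 333.3/EI.
The prop prevents deflection at Q: R_Q = δ_0/δ_{QQ} = 6412/333.3 = 19.24 kN.
Moment equilibrium about P: M_P = Σ(load moments about P) − R_Q·L = 437.3 − 19.24×10 = 244.9 kN·m.

M_P = 244.9 kN·m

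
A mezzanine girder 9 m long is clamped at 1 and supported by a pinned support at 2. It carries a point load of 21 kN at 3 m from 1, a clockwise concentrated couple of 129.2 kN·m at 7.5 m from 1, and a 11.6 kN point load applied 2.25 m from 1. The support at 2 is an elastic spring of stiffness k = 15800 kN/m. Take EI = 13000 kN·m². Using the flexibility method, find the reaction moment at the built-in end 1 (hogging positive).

M_1 = -6.328 kN·m

Take the reaction at 2 as the redundant and release it; the primary structure is a cantilever fixed at 1.
Downward deflection at the released point 2 due to the loads:
  point load 21 at a = 3: Pa²(3L − a)/(6EI) = 756/EI
  clockwise couple 129.2 at a = 7.5: M₀a(2L − a)/(2EI) = 5087/EI
  point load 11.6 at a = 2.25: Pa²(3L − a)/(6EI) = 242.2/EI
  δ_0 = 6085/EI
Flexibility coefficient — unit upward force at 2: δ_{22} = L³/(3EI) = 243/EI.
With EI = 13000 kN·m²: δ_0 = 0.46811 m and δ_{22} = 0.018692 m/kN.
Compatibility — the spring shortens by R_2/k under the reaction it provides: δ_0 − R_2·δ_{22} = R_2/k. With 1/k = 0.000063 m/kN, R_2 = δ_0 / (δ_{22} + 1/k) = 0.46811 / (0.018692 + 0.000063) = 24.96 kN.
Moment equilibrium about 1: M_1 = Σ(load moments about 1) − R_2·L = 218.3 − 24.96×9 = -6.328 kN·m.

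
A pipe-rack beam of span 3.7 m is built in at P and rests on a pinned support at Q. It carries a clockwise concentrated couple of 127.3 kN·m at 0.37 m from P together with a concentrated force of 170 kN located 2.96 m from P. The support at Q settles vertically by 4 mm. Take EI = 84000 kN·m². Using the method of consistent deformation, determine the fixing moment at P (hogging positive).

M_P = 225 kN·m

Remove the prop at Q; the released (primary) structure is a cantilever built in at P.
Primary-structure tip deflection at Q by superposition:
  clockwise couple 127.3 at a = 0.37: M₀a(2L − a)/(2EI) = 165.6/EI
  point load 170 at a = 2.96: Pa²(3L − a)/(6EI) = 2021/EI
  δ_0 = 2186/EI
Flexibility coefficient — unit upward force at Q: δ_{QQ} = L³/(3EI) = 16.88/EI.
With EI = 84000 kN·m²: δ_0 = 0.026027 m and δ_{QQ} = 0.000201 m/kN.
Compatibility — the beam at Q must follow the support down by 0.004 m: δ_0 − R_Q·δ_{QQ} = 0.004, so R_Q = (0.026027 − 0.004)/0.000201 = 109.6 kN.
Moment equilibrium about P: M_P = Σ(load moments about P) − R_Q·L = 630.5 − 109.6×3.7 = 225 kN·m.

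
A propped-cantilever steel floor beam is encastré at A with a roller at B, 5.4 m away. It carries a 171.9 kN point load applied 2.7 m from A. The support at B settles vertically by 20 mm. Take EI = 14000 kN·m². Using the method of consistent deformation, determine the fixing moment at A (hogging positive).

M_A = 202.9 kN·m

Choose R_B as the redundant. The primary structure is the cantilever fixed at A.
Free-end deflection of the primary structure under the applied loading (downward +):
  point load 171.9 at a = 2.7: Pa²(3L − a)/(6EI) = 2820/EI
Flexibility coefficient — unit upward force at B: δ_{BB} = L³/(3EI) = 52.49/EI.
With EI = 14000 kN·m²: δ_0 = 0.2014 m and δ_{BB} = 0.003749 m/kN.
Compatibility — the beam at B must follow the support down by 0.02 m: δ_0 − R_B·δ_{BB} = 0.02, so R_B = (0.2014 − 0.02)/0.003749 = 48.38 kN.
Moment equilibrium about A: M_A = Σ(load moments about A) − R_B·L = 464.1 − 48.38×5.4 = 202.9 kN·m.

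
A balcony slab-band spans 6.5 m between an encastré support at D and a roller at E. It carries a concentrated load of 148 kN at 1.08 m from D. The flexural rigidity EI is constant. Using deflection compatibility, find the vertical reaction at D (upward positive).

R_D = 142.2 kN

Choose R_E as the redundant. The primary structure is the cantilever fixed at D.
Free-end deflection of the primary structure under the applied loading (downward +):
  point load 148 at a = 1.08: Pa²(3L − a)/(6EI) = 530/EI
Tip deflection under a unit load at E: L³/(3EI) = 91.54/EI.
Compatibility at E: δ_0 − R_E·δ_{EE} = 0, so R_E = 530/91.54 = 5.789 kN.
Vertical equilibrium: R_D = ΣP − R_E = 148 − 5.789 = 142.2 kN.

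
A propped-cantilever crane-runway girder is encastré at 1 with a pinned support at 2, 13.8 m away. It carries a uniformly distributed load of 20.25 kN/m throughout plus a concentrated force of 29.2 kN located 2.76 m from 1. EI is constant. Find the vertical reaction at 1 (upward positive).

R_1 = 202.2 kN

Choose R_2 as the redundant. The primary structure is the cantilever fixed at 1.
Primary-structure tip deflection at 2 by superposition:
  UDL 20.25: wL⁴/(8EI) = 91802/EI
  point load 29.2 at a = 2.76: Pa²(3L − a)/(6EI) = 1432/EI
  δ_0 = 93234/EI
Tip deflection under a unit load at 2: L³/(3EI) = 876/EI.
Compatibility at 2: δ_0 − R_2·δ_{22} = 0, so R_2 = 93234/876 = 106.4 kN.
Vertical equilibrium: R_1 = ΣP − R_2 = 308.6 − 106.4 = 202.2 kN.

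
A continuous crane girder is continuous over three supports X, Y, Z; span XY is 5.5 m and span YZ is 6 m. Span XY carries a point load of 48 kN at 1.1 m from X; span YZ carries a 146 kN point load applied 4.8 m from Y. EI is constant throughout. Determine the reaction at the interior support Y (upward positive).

Take M_Y as the redundant. Released structure: two simple spans XY and YZ with a hinge at Y.
End slopes at the hinge Y, treating each span as simply supported:
  span XY: point load 48 at a = 1.1: Pab(L + a)/(6LEI) = 46.46/EI
  span YZ: point load 146 at a = 4.8: Pab(L + b)/(6LEI) = 168.2/EI
  relative rotation θ_0 = (46.46 + 168.2)/EI = 214.7/EI
A unit hogging moment at Y produces rotation L₁/(3EI) + L₂/(3EI) = 3.833/EI.
Compatibility: M_Y·(L₁+L₂)/(3EI) = θ_0, giving M_Y = 56 kN·m (hogging).
Span XY, ΣM about X with M_Y applied at Y: R_Y^{XY}·5.5 = 52.8 + 56, so R_Y^{XY} = 19.78 kN and R_X = 48 − 19.78 = 28.22 kN.
Span YZ, ΣM about Z: R_Y^{YZ}·6 = 175.2 + 56, so R_Y^{YZ} = 38.53 kN and R_Z = 146 − 38.53 = 107.5 kN.
R_Y = 19.78 + 38.53 = 58.31 kN.

R_Y = 58.31 kN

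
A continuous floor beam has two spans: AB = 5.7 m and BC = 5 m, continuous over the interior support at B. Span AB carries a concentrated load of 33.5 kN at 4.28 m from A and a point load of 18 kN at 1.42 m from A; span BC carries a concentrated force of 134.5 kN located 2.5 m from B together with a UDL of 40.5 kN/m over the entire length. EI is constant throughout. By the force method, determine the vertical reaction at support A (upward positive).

Release continuity at B by inserting a hinge; the redundant is the internal moment M_B. The primary structure is two simply-supported spans AB and BC.
Discontinuity in slope at B on the released structure — sum the simple-span end rotations:
  span AB: point load 33.5 at a = 4.28: Pab(L + a)/(6LEI) = 59.41/EI
  span AB: point load 18 at a = 1.42: Pab(L + a)/(6LEI) = 22.78/EI
  span BC: point load 134.5 at a = 2.5: Pab(L + b)/(6LEI) = 210.2/EI
  span BC: UDL 40.5: wL³/(24EI) = 210.9/EI
  relative rotation θ_0 = (82.19 + 421.1)/EI = 503.3/EI
A unit hogging moment at B produces rotation L₁/(3EI) + L₂/(3EI) = 3.567/EI.
Slope continuity at B: θ_0 = M_B·3.567/EI, so M_B = 503.3/3.567 = 141.1 kN·m (hogging).
Span AB, ΣM about A with M_B applied at B: R_B^{AB}·5.7 = 168.9 + 141.1, so R_B^{AB} = 54.39 kN and R_A = 51.5 − 54.39 = -2.894 kN.

R_A = -2.894 kN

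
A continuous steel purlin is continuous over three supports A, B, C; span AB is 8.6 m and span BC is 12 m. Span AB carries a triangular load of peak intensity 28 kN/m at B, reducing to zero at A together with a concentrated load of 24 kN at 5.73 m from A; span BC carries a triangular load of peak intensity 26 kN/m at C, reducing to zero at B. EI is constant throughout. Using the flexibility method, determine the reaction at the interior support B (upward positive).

R_B = 188.3 kN

Release continuity at B by inserting a hinge; the redundant is the internal moment M_B. The primary structure is two simply-supported spans AB and BC.
Rotations at B on the released spans (each span's end-slope, ×1/EI):
  span AB: triangular load, peak 28: w₀L³/(45EI) = 395.8/EI
  span AB: point load 24 at a = 5.73: Pab(L + a)/(6LEI) = 109.6/EI
  span BC: triangular load, peak 26: 7w₀L³/(360EI) = 873.6/EI
  relative rotation θ_0 = (505.4 + 873.6)/EI = 1379/EI
A unit hogging moment at B produces rotation L₁/(3EI) + L₂/(3EI) = 6.867/EI.
Compatibility: M_B·(L₁+L₂)/(3EI) = θ_0, giving M_B = 200.8 kN·m (hogging).
Span AB, ΣM about A with M_B applied at B: R_B^{AB}·8.6 = 827.8 + 200.8, so R_B^{AB} = 119.6 kN and R_A = 144.4 − 119.6 = 24.79 kN.
Span BC, ΣM about C: R_B^{BC}·12 = 624 + 200.8, so R_B^{BC} = 68.74 kN and R_C = 156 − 68.74 = 87.26 kN.
R_B = 119.6 + 68.74 = 188.3 kN.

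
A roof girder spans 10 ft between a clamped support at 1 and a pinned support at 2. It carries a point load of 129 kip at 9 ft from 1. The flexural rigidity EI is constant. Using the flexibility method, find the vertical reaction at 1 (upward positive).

R_1 = 19.29 kip

Remove the prop at 2; the released (primary) structure is a cantilever built in at 1.
Primary-structure tip deflection at 2 by superposition:
  point load 129 at a = 9: Pa²(3L − a)/(6EI) = 36572/EI
Flexibility coefficient — unit upward force at 2: δ_{22} = L³/(3EI) = 333.3/EI.
The prop prevents deflection at 2: R_2 = δ_0/δ_{22} = 36572/333.3 = 109.7 kip.
Vertical equilibrium: R_1 = ΣP − R_2 = 129 − 109.7 = 19.29 kip.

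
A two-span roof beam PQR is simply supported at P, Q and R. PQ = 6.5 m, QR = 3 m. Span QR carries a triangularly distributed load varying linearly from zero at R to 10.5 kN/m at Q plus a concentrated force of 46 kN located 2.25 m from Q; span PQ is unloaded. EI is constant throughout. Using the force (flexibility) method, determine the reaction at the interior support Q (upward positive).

R_Q = 25.46 kN

Insert a hinge at Q; M_Q is the redundant, and each span becomes simply supported.
Discontinuity in slope at Q on the released structure — sum the simple-span end rotations:
  span QR: triangular load, peak 10.5: w₀L³/(45EI) = 6.3/EI
  span QR: point load 46 at a = 2.25: Pab(L + b)/(6LEI) = 16.17/EI
  relative rotation θ_0 = (0 + 22.47)/EI = 22.47/EI
A unit hogging moment at Q produces rotation L₁/(3EI) + L₂/(3EI) = 3.167/EI.
Slope continuity at Q: θ_0 = M_Q·3.167/EI, so M_Q = 22.47/3.167 = 7.096 kN·m (hogging).
Span PQ, ΣM about P with M_Q applied at Q: R_Q^{PQ}·6.5 = 0 + 7.096, so R_Q^{PQ} = 1.092 kN and R_P = 0 − 1.092 = -1.092 kN.
Span QR, ΣM about R: R_Q^{QR}·3 = 66 + 7.096, so R_Q^{QR} = 24.37 kN and R_R = 61.75 − 24.37 = 37.38 kN.
R_Q = 1.092 + 24.37 = 25.46 kN.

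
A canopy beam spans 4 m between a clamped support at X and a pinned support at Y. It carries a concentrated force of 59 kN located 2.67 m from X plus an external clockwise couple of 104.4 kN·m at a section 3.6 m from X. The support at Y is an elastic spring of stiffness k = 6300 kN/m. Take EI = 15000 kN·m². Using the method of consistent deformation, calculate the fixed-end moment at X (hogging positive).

M_X = 12.14 kN·m

Release the roller at Y. Primary structure: cantilever fixed at X.
Downward deflection at the released point Y due to the loads:
  point load 59 at a = 2.67: Pa²(3L − a)/(6EI) = 654/EI
  clockwise couple 104.4 at a = 3.6: M₀a(2L − a)/(2EI) = 826.8/EI
  δ_0 = 1481/EI
Flexibility coefficient — unit upward force at Y: δ_{YY} = L³/(3EI) = 21.33/EI.
With EI = 15000 kN·m²: δ_0 = 0.098726 m and δ_{YY} = 0.001422 m/kN.
Compatibility — the spring shortens by R_Y/k under the reaction it provides: δ_0 − R_Y·δ_{YY} = R_Y/k. With 1/k = 0.000159 m/kN, R_Y = δ_0 / (δ_{YY} + 1/k) = 0.098726 / (0.001422 + 0.000159) = 62.45 kN.
Moment equilibrium about X: M_X = Σ(load moments about X) − R_Y·L = 261.9 − 62.45×4 = 12.14 kN·m.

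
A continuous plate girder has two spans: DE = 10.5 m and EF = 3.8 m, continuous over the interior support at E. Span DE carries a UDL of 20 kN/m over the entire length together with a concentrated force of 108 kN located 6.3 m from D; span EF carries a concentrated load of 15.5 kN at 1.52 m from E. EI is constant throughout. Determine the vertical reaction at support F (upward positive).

R_F = -89.92 kN

Take M_E as the redundant. Released structure: two simple spans DE and EF with a hinge at E.
End slopes at the hinge E, treating each span as simply supported:
  span DE: UDL 20: wL³/(24EI) = 964.7/EI
  span DE: point load 108 at a = 6.3: Pab(L + a)/(6LEI) = 762/EI
  span EF: point load 15.5 at a = 1.52: Pab(L + b)/(6LEI) = 14.32/EI
  relative rotation θ_0 = (1727 + 14.32)/EI = 1741/EI
A unit hogging moment at E produces rotation L₁/(3EI) + L₂/(3EI) = 4.767/EI.
Slope continuity at E: θ_0 = M_E·4.767/EI, so M_E = 1741/4.767 = 365.3 kN·m (hogging).
Span EF, ΣM about F: R_E^{EF}·3.8 = 35.34 + 365.3, so R_E^{EF} = 105.4 kN and R_F = 15.5 − 105.4 = -89.92 kN.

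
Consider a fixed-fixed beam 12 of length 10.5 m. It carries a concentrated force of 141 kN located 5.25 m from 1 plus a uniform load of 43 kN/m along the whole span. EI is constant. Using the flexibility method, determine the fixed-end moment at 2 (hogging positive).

Take the two fixed-end moments M_1, M_2 as redundants; the released structure is the simple span 12.
Simple-span end rotations at 1 and 2 under the given loads:
  at 1: point load 141 at a = 5.25: Pab(L + b)/(6LEI) = 971.6/EI
  at 2: point load 141 at a = 5.25: Pab(L + a)/(6LEI) = 971.6/EI
  at 1: UDL 43: wL³/(24EI) = 2074/EI
  at 2: UDL 43: wL³/(24EI) = 2074/EI
  θ_10 = 3046/EI,  θ_20 = 3046/EI
Flexibility coefficients: a unit moment at one end gives L/(3EI) there and L/(6EI) at the far end, so f₁₁ = f₂₂ = 3.5/EI and f₁₂ = f₂₁ = 1.75/EI.
Compatibility — zero rotation at each built-in end:
  3.5 M_1 + 1.75 M_2 = 3046
  1.75 M_1 + 3.5 M_2 = 3046
Solving the pair gives M_1 = 580.1 kN·m and M_2 = 580.1 kN·m (hogging).

M_2 = 580.1 kN·m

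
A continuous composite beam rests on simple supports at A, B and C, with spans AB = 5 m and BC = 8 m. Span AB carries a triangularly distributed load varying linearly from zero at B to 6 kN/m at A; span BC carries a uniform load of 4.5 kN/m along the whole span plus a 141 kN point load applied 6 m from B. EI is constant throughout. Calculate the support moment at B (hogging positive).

M_B = 106.9 kN·m

Release continuity at B by inserting a hinge; the redundant is the internal moment M_B. The primary structure is two simply-supported spans AB and BC.
End slopes at the hinge B, treating each span as simply supported:
  span AB: triangular load, peak 6: 7w₀L³/(360EI) = 14.58/EI
  span BC: UDL 4.5: wL³/(24EI) = 96/EI
  span BC: point load 141 at a = 6: Pab(L + b)/(6LEI) = 352.5/EI
  relative rotation θ_0 = (14.58 + 448.5)/EI = 463.1/EI
A unit hogging moment at B produces rotation L₁/(3EI) + L₂/(3EI) = 4.333/EI.
Compatibility: M_B·(L₁+L₂)/(3EI) = θ_0, giving M_B = 106.9 kN·m (hogging).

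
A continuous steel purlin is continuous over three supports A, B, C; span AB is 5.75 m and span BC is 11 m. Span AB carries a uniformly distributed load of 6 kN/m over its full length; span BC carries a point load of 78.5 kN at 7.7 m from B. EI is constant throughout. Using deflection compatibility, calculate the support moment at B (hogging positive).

M_B = 85.92 kN·m

Take M_B as the redundant. Released structure: two simple spans AB and BC with a hinge at B.
Rotations at B on the released spans (each span's end-slope, ×1/EI):
  span AB: UDL 6: wL³/(24EI) = 47.53/EI
  span BC: point load 78.5 at a = 7.7: Pab(L + b)/(6LEI) = 432.2/EI
  relative rotation θ_0 = (47.53 + 432.2)/EI = 479.7/EI
A unit hogging moment at B produces rotation L₁/(3EI) + L₂/(3EI) = 5.583/EI.
Compatibility: M_B·(L₁+L₂)/(3EI) = θ_0, giving M_B = 85.92 kN·m (hogging).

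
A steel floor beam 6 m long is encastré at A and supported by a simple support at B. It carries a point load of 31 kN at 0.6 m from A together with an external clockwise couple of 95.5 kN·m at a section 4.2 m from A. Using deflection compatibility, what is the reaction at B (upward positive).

Remove the prop at B; the released (primary) structure is a cantilever built in at A.
Primary-structure tip deflection at B by superposition:
  point load 31 at a = 0.6: Pa²(3L − a)/(6EI) = 32.36/EI
  clockwise couple 95.5 at a = 4.2: M₀a(2L − a)/(2EI) = 1564/EI
  δ_0 = 1597/EI
Flexibility coefficient — unit upward force at B: δ_{BB} = L³/(3EI) = 72/EI.
The prop prevents deflection at B: R_B = δ_0/δ_{BB} = 1597/72 = 22.18 kN.

R_B = 22.18 kN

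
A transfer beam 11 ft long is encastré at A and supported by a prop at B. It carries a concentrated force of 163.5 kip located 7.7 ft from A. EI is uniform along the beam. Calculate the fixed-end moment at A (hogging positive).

M_A = 245.5 kip·ft

Choose R_B as the redundant. The primary structure is the cantilever fixed at A.
Deflection at B on the released cantilever, summing each load's contribution:
  point load 163.5 at a = 7.7: Pa²(3L − a)/(6EI) = 40876/EI
Flexibility coefficient — unit upward force at B: δ_{BB} = L³/(3EI) = 443.7/EI.
The prop prevents deflection at B: R_B = δ_0/δ_{BB} = 40876/443.7 = 92.13 kip.
Moment equilibrium about A: M_A = Σ(load moments about A) − R_B·L = 1259 − 92.13×11 = 245.5 kip·ft.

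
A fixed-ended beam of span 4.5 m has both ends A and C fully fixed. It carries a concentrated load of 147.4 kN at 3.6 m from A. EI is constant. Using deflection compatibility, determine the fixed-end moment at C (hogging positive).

Take the two fixed-end moments M_A, M_C as redundants; the released structure is the simple span AC.
End rotations of the released simple span under the applied load (×1/EI):
  at A: point load 147.4 at a = 3.6: Pab(L + b)/(6LEI) = 95.52/EI
  at C: point load 147.4 at a = 3.6: Pab(L + a)/(6LEI) = 143.3/EI
  θ_A0 = 95.52/EI,  θ_C0 = 143.3/EI
Flexibility coefficients: a unit moment at one end gives L/(3EI) there and L/(6EI) at the far end, so f₁₁ = f₂₂ = 1.5/EI and f₁₂ = f₂₁ = 0.75/EI.
Compatibility — zero rotation at each built-in end:
  1.5 M_A + 0.75 M_C = 95.52
  0.75 M_A + 1.5 M_C = 143.3
Solving the pair gives M_A = 21.23 kN·m and M_C = 84.9 kN·m (hogging).

M_C = 84.9 kN·m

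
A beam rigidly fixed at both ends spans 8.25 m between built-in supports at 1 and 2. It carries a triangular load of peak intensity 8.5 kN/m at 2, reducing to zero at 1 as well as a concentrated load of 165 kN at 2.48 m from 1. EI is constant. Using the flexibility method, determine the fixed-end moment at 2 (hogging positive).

Take the two fixed-end moments M_1, M_2 as redundants; the released structure is the simple span 12.
On the primary (simply-supported) span, the end slopes from the loading are:
  at 1: triangular load, peak 8.5: 7w₀L³/(360EI) = 92.81/EI
  at 2: triangular load, peak 8.5: w₀L³/(45EI) = 106.1/EI
  at 1: point load 165 at a = 2.48: Pab(L + b)/(6LEI) = 668.7/EI
  at 2: point load 165 at a = 2.48: Pab(L + a)/(6LEI) = 511.8/EI
  θ_10 = 761.5/EI,  θ_20 = 617.9/EI
Flexibility coefficients: a unit moment at one end gives L/(3EI) there and L/(6EI) at the far end, so f₁₁ = f₂₂ = 2.75/EI and f₁₂ = f₂₁ = 1.375/EI.
Compatibility — zero rotation at each built-in end:
  2.75 M_1 + 1.375 M_2 = 761.5
  1.375 M_1 + 2.75 M_2 = 617.9
Solving the pair gives M_1 = 219.4 kN·m and M_2 = 115 kN·m (hogging).

M_2 = 115 kN·m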